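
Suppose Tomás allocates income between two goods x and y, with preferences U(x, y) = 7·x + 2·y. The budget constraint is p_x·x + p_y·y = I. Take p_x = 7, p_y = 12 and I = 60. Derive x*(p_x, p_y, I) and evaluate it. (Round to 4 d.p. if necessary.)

Linear utility — the consumer picks whichever good has higher MU/price: 7/7 = 1 vs 2/12 = 0.1667.
x gives more utility per dollar, so spend all income on x: x* = I/p_x, y* = 0.
Numerically: x* = 8.5714, y* = 0.

x* = 8.5714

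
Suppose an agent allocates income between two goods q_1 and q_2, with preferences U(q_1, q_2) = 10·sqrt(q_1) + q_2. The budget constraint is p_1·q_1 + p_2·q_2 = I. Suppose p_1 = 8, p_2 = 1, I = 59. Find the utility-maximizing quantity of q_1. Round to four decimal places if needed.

Set MRS = p_1/p_2: 5·q_1^(−1/2) = p_1/p_2.
Thus q_1* = (5·p_2/p_1)² — independent of I — with the rest of income spent on q_2.
Plugging in: q_1* = (5·1/8)² = 0.3906.

q_1* = 0.3906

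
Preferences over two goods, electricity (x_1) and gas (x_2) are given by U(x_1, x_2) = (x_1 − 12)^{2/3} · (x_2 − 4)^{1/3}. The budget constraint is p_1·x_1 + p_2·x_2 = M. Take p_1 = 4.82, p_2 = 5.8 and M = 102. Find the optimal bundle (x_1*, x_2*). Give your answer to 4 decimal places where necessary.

This is Cobb-Douglas in (x_1−12, x_2−4): tangency gives 2/3·p_2·(x_2−4) = 1/3·p_1·(x_1−12).
After buying the subsistence bundle (12, 4), a share 2/3 of the remaining income goes to x_1: x_1* = 12 + 2/3·(M − 12p_1 − 4p_2)/p_1.
Discretionary income = 102 − 12·4.82 − 4·5.8 = 20.96; x_1* = 12 + 2/3·20.96/4.82 = 14.899; x_2* = 4 + 1/3·20.96/5.8 = 5.2046.

x_1* = 14.899, x_2* = 5.2046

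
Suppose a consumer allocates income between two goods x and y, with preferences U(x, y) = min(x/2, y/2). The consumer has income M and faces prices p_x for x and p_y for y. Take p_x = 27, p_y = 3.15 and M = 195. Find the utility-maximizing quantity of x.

x* = 6.4677

Demand: x*(p_x,p_y,M) = 2·M/(2·p_x + 2·p_y), y* = 2·M/(2·p_x + 2·p_y).
Here 2·27 + 2·3.15 = 60.3, giving x* = 6.4677.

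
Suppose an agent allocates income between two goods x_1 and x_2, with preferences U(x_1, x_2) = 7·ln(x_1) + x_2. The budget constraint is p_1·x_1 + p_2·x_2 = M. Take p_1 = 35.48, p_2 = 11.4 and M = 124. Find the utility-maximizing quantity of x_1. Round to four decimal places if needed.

x_1* = 2.2492

Set MRS = p_1/p_2: (7/x_1)/1 = p_1/p_2.
So x_1*(p_1,p_2) = 7·p_2/p_1, independent of income; and x_2* = (M − 7·p_2)/p_2.
At the given prices: x_1* = 7·11.4/35.48 = 2.2492.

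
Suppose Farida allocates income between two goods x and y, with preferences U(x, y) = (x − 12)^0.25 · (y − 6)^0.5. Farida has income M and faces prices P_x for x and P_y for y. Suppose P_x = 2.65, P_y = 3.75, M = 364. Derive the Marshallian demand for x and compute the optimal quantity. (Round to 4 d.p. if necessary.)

Substituting into the budget: x* = 12 + 1/3·(M − 12·P_x − 6·P_y)/P_x, and y* = 6 + 2/3·(…)/P_y.
Discretionary income = 364 − 12·2.65 − 6·3.75 = 309.7; x* = 12 + 1/3·309.7/2.65 = 50.956.

x* = 50.956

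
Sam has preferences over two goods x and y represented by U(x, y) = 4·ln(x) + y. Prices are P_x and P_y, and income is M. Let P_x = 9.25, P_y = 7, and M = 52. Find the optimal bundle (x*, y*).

MU_x = 4/x, MU_y = 1. Tangency: 4/x = P_x/P_y.
So x*(P_x,P_y) = 4·P_y/P_x, independent of income; and y* = (M − 4·P_y)/P_y.
At the given prices: x* = 4·7/9.25 = 3.027, and y* = 3.4286.

x* = 3.027, y* = 3.4286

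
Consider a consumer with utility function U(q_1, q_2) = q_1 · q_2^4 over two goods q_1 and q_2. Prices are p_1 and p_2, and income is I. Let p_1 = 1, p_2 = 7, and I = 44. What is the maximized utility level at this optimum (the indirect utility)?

MU_q_1/MU_q_2 = (q_2)/(4·q_1); tangency sets this equal to p_1/p_2.
Rearranging, p_2·q_2 = 4·p_1·q_1. Substituting into the budget gives p_1·q_1·(1 + 4) = I.
Demand: q_1*(p_1,p_2,I) = 0.2·I/p_1 and q_2* = 0.8·I/p_2.
At p_1=1, p_2=7, I=44: q_1* = 0.2·44/1 = 8.8, q_2* = 5.0286.
Utility at the optimum: U(8.8, 5.0286) = 5626.7959.

V = 5626.7959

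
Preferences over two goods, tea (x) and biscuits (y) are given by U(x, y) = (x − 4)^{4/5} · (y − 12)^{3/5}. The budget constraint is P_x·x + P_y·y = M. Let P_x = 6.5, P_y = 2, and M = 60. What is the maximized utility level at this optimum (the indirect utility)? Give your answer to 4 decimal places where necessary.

This is Cobb-Douglas in (x−4, y−12): tangency gives 0.8·P_y·(y−12) = 0.6·P_x·(x−4).
Substituting into the budget: x* = 4 + 4/7·(M − 4·P_x − 12·P_y)/P_x, and y* = 12 + 3/7·(…)/P_y.
Discretionary income = 60 − 4·6.5 − 12·2 = 10; x* = 4 + 4/7·10/6.5 = 4.8791; y* = 12 + 3/7·10/2 = 14.1429.
Utility at the optimum: U(4.8791, 14.1429) = 1.4251.

V = 1.4251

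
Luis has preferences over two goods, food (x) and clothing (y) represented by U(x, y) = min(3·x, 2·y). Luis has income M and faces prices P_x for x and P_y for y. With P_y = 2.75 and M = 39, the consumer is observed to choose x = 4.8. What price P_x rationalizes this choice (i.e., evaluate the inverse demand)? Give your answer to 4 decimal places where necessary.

P_x = 4

Leontief preferences: the optimum is at the kink where x/2 = y/3, i.e. y = (3/2)·x.
Budget: P_x·x + P_y·(3/2)·x = M, so (2·P_x + 3·P_y)·x = 2·M.
Demand: x*(P_x,P_y,M) = 2·M/(2·P_x + 3·P_y), y* = 3·M/(2·P_x + 3·P_y).
Set x* = 4.8 in the demand function and solve for P_x: P_x = 4.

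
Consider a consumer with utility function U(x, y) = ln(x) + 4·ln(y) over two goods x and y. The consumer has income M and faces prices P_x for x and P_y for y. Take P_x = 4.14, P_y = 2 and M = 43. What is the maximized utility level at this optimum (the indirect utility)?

V = 12.1107

Tangency: MRS = (1/4)·y/x = P_x/P_y.
So P_y·y = 4·P_x·x; combined with the budget, a share 0.2 of income goes to x.
Demand: x*(P_x,P_y,M) = 0.2·M/P_x and y* = 0.8·M/P_y.
At P_x=4.14, P_y=2, M=43: x* = 0.2·43/4.14 = 2.0773, y* = 17.2.
Utility at the optimum: U(2.0773, 17.2) = 12.1107.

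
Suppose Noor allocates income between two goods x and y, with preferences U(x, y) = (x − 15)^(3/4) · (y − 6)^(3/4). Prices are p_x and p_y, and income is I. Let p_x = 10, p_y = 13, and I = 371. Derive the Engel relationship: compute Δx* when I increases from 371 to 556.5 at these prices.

Substituting into the budget: x* = 15 + 0.5·(I − 15·p_x − 6·p_y)/p_x, and y* = 6 + 0.5·(…)/p_y.
Discretionary income = 371 − 15·10 − 6·13 = 143; x* = 15 + 0.5·143/10 = 22.15.
At I' = 556.5: x* = 31.425. Change: 31.425 − 22.15 = 9.275.

Δx* = 9.275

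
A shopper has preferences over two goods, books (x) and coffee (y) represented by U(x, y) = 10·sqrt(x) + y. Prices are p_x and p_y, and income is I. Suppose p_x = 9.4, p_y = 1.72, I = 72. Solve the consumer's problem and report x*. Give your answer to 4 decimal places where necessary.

MU_x = 5/√x, MU_y = 1. Tangency: 5/√x = p_x/p_y.
Solve: √x = 5·p_y/p_x, so x*(p_x,p_y) = (5·p_y/p_x)², and y* = (I − p_x·x*)/p_y.
Plugging in: x* = (5·1.72/9.4)² = 0.837.

x* = 0.837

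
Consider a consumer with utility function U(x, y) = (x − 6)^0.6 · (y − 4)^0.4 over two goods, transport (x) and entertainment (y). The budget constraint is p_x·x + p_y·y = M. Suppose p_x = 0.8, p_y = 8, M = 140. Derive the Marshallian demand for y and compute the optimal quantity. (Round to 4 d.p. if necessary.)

Let x' = x−6, y' = y−4. MRS = (3/2)·y'/x' = p_x/p_y.
Substituting into the budget: x* = 6 + 0.6·(M − 6·p_x − 4·p_y)/p_x, and y* = 4 + 0.4·(…)/p_y.
Discretionary income = 140 − 6·0.8 − 4·8 = 103.2; y* = 4 + 0.4·103.2/8 = 9.16.

y* = 9.16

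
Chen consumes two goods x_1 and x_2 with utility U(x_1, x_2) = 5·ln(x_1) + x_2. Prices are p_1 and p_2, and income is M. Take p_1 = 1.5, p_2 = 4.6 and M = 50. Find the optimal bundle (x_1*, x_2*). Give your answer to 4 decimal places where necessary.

x_1* = 15.3333, x_2* = 5.8696

Set MRS = p_1/p_2: (5/x_1)/1 = p_1/p_2.
So x_1*(p_1,p_2) = 5·p_2/p_1, independent of income; and x_2* = (M − 5·p_2)/p_2.
At the given prices: x_1* = 5·4.6/1.5 = 15.3333, and x_2* = 5.8696.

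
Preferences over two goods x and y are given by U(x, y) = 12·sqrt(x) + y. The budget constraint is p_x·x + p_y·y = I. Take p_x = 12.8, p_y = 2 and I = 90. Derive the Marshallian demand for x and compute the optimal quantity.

Set MRS = p_x/p_y: 6·x^(−1/2) = p_x/p_y.
Thus x* = (6·p_y/p_x)² — independent of I — with the rest of income spent on y.
Plugging in: x* = (6·2/12.8)² = 0.8789.

x* = 0.8789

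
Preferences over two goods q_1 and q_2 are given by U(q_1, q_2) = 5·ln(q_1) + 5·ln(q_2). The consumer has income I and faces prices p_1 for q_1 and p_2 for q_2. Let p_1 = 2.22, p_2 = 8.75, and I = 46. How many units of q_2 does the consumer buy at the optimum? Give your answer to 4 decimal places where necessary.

q_2* = 2.6286

The MRS is q_2/q_1. Set MRS = p_1/p_2.
So 5·p_2·q_2 = 5·p_1·q_1; combined with the budget, a share 0.5 of income goes to q_1.
Demand: q_1*(p_1,p_2,I) = 0.5·I/p_1 and q_2* = 0.5·I/p_2.
At p_1=2.22, p_2=8.75, I=46: q_2* = 0.5·46/8.75 = 2.6286.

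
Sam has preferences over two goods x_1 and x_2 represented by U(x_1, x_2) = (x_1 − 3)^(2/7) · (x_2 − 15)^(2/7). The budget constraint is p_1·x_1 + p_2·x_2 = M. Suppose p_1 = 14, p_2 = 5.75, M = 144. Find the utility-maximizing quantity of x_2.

MRS = (x_2−15)/(x_1−3). Tangency with p_1/p_2 gives x_2−15 = (p_1/p_2)·(x_1−3).
After buying the subsistence bundle (3, 15), a share 0.5 of the remaining income goes to x_1: x_1* = 3 + 0.5·(M − 3p_1 − 15p_2)/p_1.
Discretionary income = 144 − 3·14 − 15·5.75 = 15.75; x_2* = 15 + 0.5·15.75/5.75 = 16.3696.

x_2* = 16.3696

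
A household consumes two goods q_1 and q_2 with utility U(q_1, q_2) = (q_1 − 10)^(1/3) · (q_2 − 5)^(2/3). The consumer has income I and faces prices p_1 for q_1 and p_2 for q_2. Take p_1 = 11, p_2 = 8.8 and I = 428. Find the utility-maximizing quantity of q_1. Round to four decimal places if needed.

q_1* = 18.303

Let q_1' = q_1−10, q_2' = q_2−5. MRS = (1/2)·q_2'/q_1' = p_1/p_2.
After buying the subsistence bundle (10, 5), a share 1/3 of the remaining income goes to q_1: q_1* = 10 + 1/3·(I − 10p_1 − 5p_2)/p_1.
Discretionary income = 428 − 10·11 − 5·8.8 = 274; q_1* = 10 + 1/3·274/11 = 18.303.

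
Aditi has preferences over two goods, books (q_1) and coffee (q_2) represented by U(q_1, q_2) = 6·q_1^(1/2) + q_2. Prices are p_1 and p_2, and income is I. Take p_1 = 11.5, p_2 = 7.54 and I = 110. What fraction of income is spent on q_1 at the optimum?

Set MRS = p_1/p_2: 3·q_1^(−1/2) = p_1/p_2.
Thus q_1* = (3·p_2/p_1)² — independent of I — with the rest of income spent on q_2.
Plugging in: q_1* = (3·7.54/11.5)² = 3.8689, q_2* = 8.688.
Expenditure on q_1: 11.5·3.8689 = 44.4926; share = 0.4045.

share on q_1 = 0.4045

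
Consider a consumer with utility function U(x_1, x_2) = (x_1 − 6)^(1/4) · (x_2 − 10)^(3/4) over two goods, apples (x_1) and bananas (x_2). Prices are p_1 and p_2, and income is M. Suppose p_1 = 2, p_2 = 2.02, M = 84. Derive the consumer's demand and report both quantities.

x_1* = 12.475, x_2* = 29.2327

This is Cobb-Douglas in (x_1−6, x_2−10): tangency gives 0.25·p_2·(x_2−10) = 0.75·p_1·(x_1−6).
After buying the subsistence bundle (6, 10), a share 0.25 of the remaining income goes to x_1: x_1* = 6 + 0.25·(M − 6p_1 − 10p_2)/p_1.
Discretionary income = 84 − 6·2 − 10·2.02 = 51.8; x_1* = 6 + 0.25·51.8/2 = 12.475; x_2* = 10 + 0.75·51.8/2.02 = 29.2327.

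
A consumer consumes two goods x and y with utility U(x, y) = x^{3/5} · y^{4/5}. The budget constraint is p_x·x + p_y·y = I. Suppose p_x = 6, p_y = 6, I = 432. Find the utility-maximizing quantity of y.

y* = 41.1429

The MRS is (3/4)·y/x. Set MRS = p_x/p_y.
So 0.6·p_y·y = 0.8·p_x·x; combined with the budget, a share 3/7 of income goes to x.
Demand: x*(p_x,p_y,I) = 3/7·I/p_x and y* = 4/7·I/p_y.
At p_x=6, p_y=6, I=432: y* = 4/7·432/6 = 41.1429.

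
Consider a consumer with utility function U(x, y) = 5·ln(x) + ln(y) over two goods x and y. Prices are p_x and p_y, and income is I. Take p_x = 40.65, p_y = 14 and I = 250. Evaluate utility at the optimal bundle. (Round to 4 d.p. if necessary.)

V = 9.2613

At p_x=40.65, p_y=14, I=250: x* = 5/6·250/40.65 = 5.1251, y* = 2.9762.
Utility at the optimum: U(5.1251, 2.9762) = 9.2613.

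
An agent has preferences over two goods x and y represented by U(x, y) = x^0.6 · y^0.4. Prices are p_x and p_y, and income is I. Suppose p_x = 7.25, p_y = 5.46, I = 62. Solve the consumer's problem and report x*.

At p_x=7.25, p_y=5.46, I=62: x* = 0.6·62/7.25 = 5.131.

x* = 5.131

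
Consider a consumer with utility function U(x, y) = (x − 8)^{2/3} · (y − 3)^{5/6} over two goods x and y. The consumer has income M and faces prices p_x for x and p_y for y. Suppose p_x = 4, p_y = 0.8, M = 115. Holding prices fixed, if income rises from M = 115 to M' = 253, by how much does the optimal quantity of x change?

MRS = (4/5)·(y−3)/(x−8). Tangency with p_x/p_y gives y−3 = (5/4)·(p_x/p_y)·(x−8).
Substituting into the budget: x* = 8 + 4/9·(M − 8·p_x − 3·p_y)/p_x, and y* = 3 + 5/9·(…)/p_y.
Discretionary income = 115 − 8·4 − 3·0.8 = 80.6; x* = 8 + 4/9·80.6/4 = 16.9556.
At M' = 253: x* = 32.2889. Change: 32.2889 − 16.9556 = 15.3333.

Δx* = 15.3333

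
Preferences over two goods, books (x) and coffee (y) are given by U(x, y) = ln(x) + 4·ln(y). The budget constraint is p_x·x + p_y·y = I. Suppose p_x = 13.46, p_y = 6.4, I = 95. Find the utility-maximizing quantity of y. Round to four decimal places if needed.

The MRS is (1/4)·y/x. Set MRS = p_x/p_y.
So p_y·y = 4·p_x·x; combined with the budget, a share 0.2 of income goes to x.
Demand: x*(p_x,p_y,I) = 0.2·I/p_x and y* = 0.8·I/p_y.
At p_x=13.46, p_y=6.4, I=95: y* = 0.8·95/6.4 = 11.875.

y* = 11.875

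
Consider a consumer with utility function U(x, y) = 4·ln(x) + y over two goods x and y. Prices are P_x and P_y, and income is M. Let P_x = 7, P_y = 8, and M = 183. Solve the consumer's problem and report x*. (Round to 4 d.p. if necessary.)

x* = 4.5714

So x*(P_x,P_y) = 4·P_y/P_x, independent of income; and y* = (M − 4·P_y)/P_y.
At the given prices: x* = 4·8/7 = 4.5714.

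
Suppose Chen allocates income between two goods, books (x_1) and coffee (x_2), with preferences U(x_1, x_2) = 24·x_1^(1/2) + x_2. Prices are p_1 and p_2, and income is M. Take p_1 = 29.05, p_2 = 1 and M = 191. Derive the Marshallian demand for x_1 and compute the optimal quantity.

Set MRS = p_1/p_2: 12·x_1^(−1/2) = p_1/p_2.
Solve: √x_1 = 12·p_2/p_1, so x_1*(p_1,p_2) = (12·p_2/p_1)², and x_2* = (M − p_1·x_1*)/p_2.
Plugging in: x_1* = (12·1/29.05)² = 0.1706.

x_1* = 0.1706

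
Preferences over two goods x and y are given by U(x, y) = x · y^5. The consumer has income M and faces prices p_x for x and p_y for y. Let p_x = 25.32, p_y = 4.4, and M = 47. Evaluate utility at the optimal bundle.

V = 17290.3022

MU_x/MU_y = (y)/(5·x); tangency sets this equal to p_x/p_y.
So p_y·y = 5·p_x·x; combined with the budget, a share 1/6 of income goes to x.
Demand: x*(p_x,p_y,M) = 1/6·M/p_x and y* = 5/6·M/p_y.
At p_x=25.32, p_y=4.4, M=47: x* = 1/6·47/25.32 = 0.3094, y* = 8.9015.
Utility at the optimum: U(0.3094, 8.9015) = 17290.3022.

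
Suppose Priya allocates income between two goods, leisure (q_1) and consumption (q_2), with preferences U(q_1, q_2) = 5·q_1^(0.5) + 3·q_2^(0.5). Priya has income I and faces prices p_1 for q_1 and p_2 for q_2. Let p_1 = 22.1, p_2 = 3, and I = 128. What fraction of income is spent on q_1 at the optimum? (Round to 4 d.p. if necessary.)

From the CES first-order condition, (5/3)·(q_2/q_1)^(0.5) = p_1/p_2.
Solve for the ratio: q_2/q_1 = [(3/5)·p_1/p_2]^(2).
With the ratio pinned down, the budget gives q_1* = I/(p_1 + p_2·(q_2/q_1)) and q_2* = (q_2/q_1)·q_1*.
Numerically q_2/q_1 = 19.5364, so q_1* = 128/(22.1 + 3·19.5364) = 1.5859 and q_2* = 19.5364·1.5859 = 30.9836.
Expenditure on q_1: 22.1·1.5859 = 35.0493; share = 0.2738.

share on q_1 = 0.2738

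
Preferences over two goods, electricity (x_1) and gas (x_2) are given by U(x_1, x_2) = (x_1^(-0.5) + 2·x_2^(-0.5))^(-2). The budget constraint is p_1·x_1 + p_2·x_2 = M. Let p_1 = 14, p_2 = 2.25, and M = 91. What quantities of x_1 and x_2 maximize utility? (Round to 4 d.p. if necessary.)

MRS = MU_x_1/MU_x_2 = (1/2)·(x_2/x_1)^(1.5). Set equal to p_1/p_2.
Hence x_2/x_1 = (2·p_1/p_2)^(1/(1.5)), i.e. raised to the 2/3 power.
Substitute x_2 = (x_2/x_1)·x_1 into the budget: x_1* = M/(p_1 + p_2·(x_2/x_1)).
Numerically x_2/x_1 = 5.370116, so x_1* = 91/(14 + 2.25·5.370116) = 3.4889 and x_2* = 5.370116·3.4889 = 18.7358.

x_1* = 3.4889, x_2* = 18.7358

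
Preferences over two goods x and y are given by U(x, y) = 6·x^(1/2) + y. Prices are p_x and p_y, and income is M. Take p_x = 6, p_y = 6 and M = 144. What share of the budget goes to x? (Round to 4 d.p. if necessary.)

Solve: √x = 3·p_y/p_x, so x*(p_x,p_y) = (3·p_y/p_x)², and y* = (M − p_x·x*)/p_y.
Plugging in: x* = (3·6/6)² = 9, y* = 15.
Expenditure on x: 6·9 = 54; share = 0.375.

share on x = 0.375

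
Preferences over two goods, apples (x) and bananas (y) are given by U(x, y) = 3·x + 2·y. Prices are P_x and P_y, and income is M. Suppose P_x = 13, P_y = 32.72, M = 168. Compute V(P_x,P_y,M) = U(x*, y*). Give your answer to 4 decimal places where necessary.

Perfect substitutes: compare marginal utility per dollar. 3/P_x vs 2/P_y → 0.2308 vs 0.0611.
x gives more utility per dollar, so spend all income on x: x* = M/P_x, y* = 0.
Numerically: x* = 12.9231, y* = 0.
Utility at the optimum: U(12.9231, 0) = 38.7692.

V = 38.7692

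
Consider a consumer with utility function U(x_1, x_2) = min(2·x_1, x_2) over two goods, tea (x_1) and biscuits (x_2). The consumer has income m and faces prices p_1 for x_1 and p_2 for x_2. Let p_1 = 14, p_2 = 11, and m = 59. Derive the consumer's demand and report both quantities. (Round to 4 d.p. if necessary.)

Leontief preferences: the optimum is at the kink where x_1/1 = x_2/2, i.e. x_2 = 2·x_1.
Budget: p_1·x_1 + p_2·2·x_1 = m, so (p_1 + 2·p_2)·x_1 = m.
Demand: x_1*(p_1,p_2,m) = m/(p_1 + 2·p_2), x_2* = 2·m/(p_1 + 2·p_2).
Here 14 + 2·11 = 36, giving x_1* = 1.6389 and x_2* = 3.2778.

x_1* = 1.6389, x_2* = 3.2778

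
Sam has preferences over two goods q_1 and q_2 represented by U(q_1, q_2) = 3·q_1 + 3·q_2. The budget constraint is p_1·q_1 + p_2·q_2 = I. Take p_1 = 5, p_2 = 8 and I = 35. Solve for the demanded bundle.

q_1* = 7, q_2* = 0

Perfect substitutes: compare marginal utility per dollar. 3/p_1 vs 3/p_2 → 0.6 vs 0.375.
q_1 gives more utility per dollar, so spend all income on q_1: q_1* = I/p_1, q_2* = 0.
Numerically: q_1* = 7, q_2* = 0.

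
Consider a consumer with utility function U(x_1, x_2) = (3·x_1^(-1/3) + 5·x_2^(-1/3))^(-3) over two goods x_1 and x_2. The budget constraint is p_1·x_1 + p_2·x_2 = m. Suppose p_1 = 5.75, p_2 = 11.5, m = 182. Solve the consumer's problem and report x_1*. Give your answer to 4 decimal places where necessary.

From the CES first-order condition, (3/5)·(x_2/x_1)^(4/3) = p_1/p_2.
Hence x_2/x_1 = ((5/3)·p_1/p_2)^(1/(4/3)), i.e. raised to the 0.75 power.
With the ratio pinned down, the budget gives x_1* = m/(p_1 + p_2·(x_2/x_1)) and x_2* = (x_2/x_1)·x_1*.
Numerically x_2/x_1 = 0.872196, so x_1* = 182/(5.75 + 11.5·0.872196) = 11.5334.

x_1* = 11.5334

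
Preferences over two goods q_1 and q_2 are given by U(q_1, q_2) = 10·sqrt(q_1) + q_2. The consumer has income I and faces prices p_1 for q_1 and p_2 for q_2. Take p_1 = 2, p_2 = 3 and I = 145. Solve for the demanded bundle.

q_1* = 56.25, q_2* = 10.8333

Set MRS = p_1/p_2: 5·q_1^(−1/2) = p_1/p_2.
Thus q_1* = (5·p_2/p_1)² — independent of I — with the rest of income spent on q_2.
Plugging in: q_1* = (5·3/2)² = 56.25, q_2* = 10.8333.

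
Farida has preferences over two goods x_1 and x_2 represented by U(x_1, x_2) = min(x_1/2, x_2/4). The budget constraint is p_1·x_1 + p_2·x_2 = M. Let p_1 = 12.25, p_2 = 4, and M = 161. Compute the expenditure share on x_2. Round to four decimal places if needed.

share on x_2 = 0.3951

With perfect complements, no substitution: consume in ratio x_1:x_2 = 2:4.
Budget: p_1·x_1 + p_2·2·x_1 = M, so (2·p_1 + 4·p_2)·x_1 = 2·M.
Demand: x_1*(p_1,p_2,M) = 2·M/(2·p_1 + 4·p_2), x_2* = 4·M/(2·p_1 + 4·p_2).
Here 2·12.25 + 4·4 = 40.5, giving x_1* = 7.9506 and x_2* = 15.9012.
Expenditure on x_2: 4·15.9012 = 63.6049; share = 0.3951.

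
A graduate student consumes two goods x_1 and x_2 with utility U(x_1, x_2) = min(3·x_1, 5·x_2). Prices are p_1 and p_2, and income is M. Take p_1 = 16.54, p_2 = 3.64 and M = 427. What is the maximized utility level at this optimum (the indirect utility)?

With perfect complements, no substitution: consume in ratio x_1:x_2 = 5:3.
Budget: p_1·x_1 + p_2·(3/5)·x_1 = M, so (5·p_1 + 3·p_2)·x_1 = 5·M.
Demand: x_1*(p_1,p_2,M) = 5·M/(5·p_1 + 3·p_2), x_2* = 3·M/(5·p_1 + 3·p_2).
Here 5·16.54 + 3·3.64 = 93.62, giving x_1* = 22.805 and x_2* = 13.683.
Utility at the optimum: U(22.805, 13.683) = 68.4149.

V = 68.4149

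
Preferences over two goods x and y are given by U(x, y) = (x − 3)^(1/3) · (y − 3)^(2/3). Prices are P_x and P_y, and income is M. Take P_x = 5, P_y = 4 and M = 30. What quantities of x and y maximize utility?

x* = 3.2, y* = 3.5

Substituting into the budget: x* = 3 + 1/3·(M − 3·P_x − 3·P_y)/P_x, and y* = 3 + 2/3·(…)/P_y.
Discretionary income = 30 − 3·5 − 3·4 = 3; x* = 3 + 1/3·3/5 = 3.2; y* = 3 + 2/3·3/4 = 3.5.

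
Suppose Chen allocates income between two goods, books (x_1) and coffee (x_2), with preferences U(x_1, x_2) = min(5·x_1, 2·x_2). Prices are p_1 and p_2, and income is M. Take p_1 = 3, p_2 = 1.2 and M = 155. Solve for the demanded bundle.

x_1* = 25.8333, x_2* = 64.5833

With perfect complements, no substitution: consume in ratio x_1:x_2 = 2:5.
Budget: p_1·x_1 + p_2·(5/2)·x_1 = M, so (2·p_1 + 5·p_2)·x_1 = 2·M.
Demand: x_1*(p_1,p_2,M) = 2·M/(2·p_1 + 5·p_2), x_2* = 5·M/(2·p_1 + 5·p_2).
Here 2·3 + 5·1.2 = 12, giving x_1* = 25.8333 and x_2* = 64.5833.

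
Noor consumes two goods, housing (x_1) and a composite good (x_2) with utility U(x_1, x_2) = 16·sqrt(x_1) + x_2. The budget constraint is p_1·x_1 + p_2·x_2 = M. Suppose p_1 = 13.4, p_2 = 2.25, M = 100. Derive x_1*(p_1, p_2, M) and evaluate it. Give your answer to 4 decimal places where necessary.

x_1* = 1.8044

MU_x_1 = 8/√x_1, MU_x_2 = 1. Tangency: 8/√x_1 = p_1/p_2.
Solve: √x_1 = 8·p_2/p_1, so x_1*(p_1,p_2) = (8·p_2/p_1)², and x_2* = (M − p_1·x_1*)/p_2.
Plugging in: x_1* = (8·2.25/13.4)² = 1.8044.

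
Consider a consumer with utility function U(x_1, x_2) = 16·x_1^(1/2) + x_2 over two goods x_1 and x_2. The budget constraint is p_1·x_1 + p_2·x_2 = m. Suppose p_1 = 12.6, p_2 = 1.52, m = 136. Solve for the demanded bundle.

Utility is quasi-linear in x_2; the FOC for x_1 is 8/√x_1 = p_1/p_2.
Thus x_1* = (8·p_2/p_1)² — independent of m — with the rest of income spent on x_2.
Plugging in: x_1* = (8·1.52/12.6)² = 0.9314, x_2* = 81.753.

x_1* = 0.9314, x_2* = 81.753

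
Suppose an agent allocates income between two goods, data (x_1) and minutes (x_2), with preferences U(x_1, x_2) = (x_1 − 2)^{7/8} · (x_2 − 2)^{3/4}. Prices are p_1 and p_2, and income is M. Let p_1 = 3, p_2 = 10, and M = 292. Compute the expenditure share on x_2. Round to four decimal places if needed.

share on x_2 = 0.4889

This is Cobb-Douglas in (x_1−2, x_2−2): tangency gives 0.875·p_2·(x_2−2) = 0.75·p_1·(x_1−2).
After buying the subsistence bundle (2, 2), a share 7/13 of the remaining income goes to x_1: x_1* = 2 + 7/13·(M − 2p_1 − 2p_2)/p_1.
Discretionary income = 292 − 2·3 − 2·10 = 266; x_1* = 2 + 7/13·266/3 = 49.7436; x_2* = 2 + 6/13·266/10 = 14.2769.
Expenditure on x_2: 10·14.2769 = 142.7692; share = 0.4889.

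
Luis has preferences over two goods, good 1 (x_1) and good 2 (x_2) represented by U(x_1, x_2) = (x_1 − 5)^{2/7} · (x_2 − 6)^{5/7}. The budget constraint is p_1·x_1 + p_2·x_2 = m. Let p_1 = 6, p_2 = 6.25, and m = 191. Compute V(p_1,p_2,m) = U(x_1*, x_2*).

V = 10.9907

Let x_1' = x_1−5, x_2' = x_2−6. MRS = (2/5)·x_2'/x_1' = p_1/p_2.
Substituting into the budget: x_1* = 5 + 2/7·(m − 5·p_1 − 6·p_2)/p_1, and x_2* = 6 + 5/7·(…)/p_2.
Discretionary income = 191 − 5·6 − 6·6.25 = 123.5; x_1* = 5 + 2/7·123.5/6 = 10.881; x_2* = 6 + 5/7·123.5/6.25 = 20.1143.
Utility at the optimum: U(10.881, 20.1143) = 10.9907.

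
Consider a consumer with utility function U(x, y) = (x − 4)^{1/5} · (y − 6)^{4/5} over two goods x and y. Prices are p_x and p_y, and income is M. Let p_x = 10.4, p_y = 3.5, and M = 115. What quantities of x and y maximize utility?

Let x' = x−4, y' = y−6. MRS = (1/4)·y'/x' = p_x/p_y.
Substituting into the budget: x* = 4 + 0.2·(M − 4·p_x − 6·p_y)/p_x, and y* = 6 + 0.8·(…)/p_y.
Discretionary income = 115 − 4·10.4 − 6·3.5 = 52.4; x* = 4 + 0.2·52.4/10.4 = 5.0077; y* = 6 + 0.8·52.4/3.5 = 17.9771.

x* = 5.0077, y* = 17.9771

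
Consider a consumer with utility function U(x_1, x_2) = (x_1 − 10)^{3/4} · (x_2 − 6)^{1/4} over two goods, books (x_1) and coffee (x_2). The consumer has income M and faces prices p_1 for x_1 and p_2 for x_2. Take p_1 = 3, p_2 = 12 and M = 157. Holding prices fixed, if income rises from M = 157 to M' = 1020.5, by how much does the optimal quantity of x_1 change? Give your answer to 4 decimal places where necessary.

After buying the subsistence bundle (10, 6), a share 0.75 of the remaining income goes to x_1: x_1* = 10 + 0.75·(M − 10p_1 − 6p_2)/p_1.
Discretionary income = 157 − 10·3 − 6·12 = 55; x_1* = 10 + 0.75·55/3 = 23.75.
At M' = 1020.5: x_1* = 239.625. Change: 239.625 − 23.75 = 215.875.

Δx_1* = 215.875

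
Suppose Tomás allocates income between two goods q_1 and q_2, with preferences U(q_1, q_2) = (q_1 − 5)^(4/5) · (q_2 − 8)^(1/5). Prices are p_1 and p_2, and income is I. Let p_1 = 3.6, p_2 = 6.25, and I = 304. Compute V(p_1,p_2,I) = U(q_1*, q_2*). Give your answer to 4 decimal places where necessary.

MRS = 4·(q_2−8)/(q_1−5). Tangency with p_1/p_2 gives q_2−8 = (1/4)·(p_1/p_2)·(q_1−5).
After buying the subsistence bundle (5, 8), a share 0.8 of the remaining income goes to q_1: q_1* = 5 + 0.8·(I − 5p_1 − 8p_2)/p_1.
Discretionary income = 304 − 5·3.6 − 8·6.25 = 236; q_1* = 5 + 0.8·236/3.6 = 57.4444; q_2* = 8 + 0.2·236/6.25 = 15.552.
Utility at the optimum: U(57.4444, 15.552) = 35.5936.

V = 35.5936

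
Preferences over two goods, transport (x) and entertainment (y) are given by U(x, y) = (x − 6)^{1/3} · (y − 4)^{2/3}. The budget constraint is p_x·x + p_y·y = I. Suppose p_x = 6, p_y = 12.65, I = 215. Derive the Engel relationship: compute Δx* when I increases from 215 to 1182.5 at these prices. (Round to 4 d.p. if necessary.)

Δx* = 53.75

This is Cobb-Douglas in (x−6, y−4): tangency gives 1/3·p_y·(y−4) = 2/3·p_x·(x−6).
Substituting into the budget: x* = 6 + 1/3·(I − 6·p_x − 4·p_y)/p_x, and y* = 4 + 2/3·(…)/p_y.
Discretionary income = 215 − 6·6 − 4·12.65 = 128.4; x* = 6 + 1/3·128.4/6 = 13.1333.
At I' = 1182.5: x* = 66.8833. Change: 66.8833 − 13.1333 = 53.75.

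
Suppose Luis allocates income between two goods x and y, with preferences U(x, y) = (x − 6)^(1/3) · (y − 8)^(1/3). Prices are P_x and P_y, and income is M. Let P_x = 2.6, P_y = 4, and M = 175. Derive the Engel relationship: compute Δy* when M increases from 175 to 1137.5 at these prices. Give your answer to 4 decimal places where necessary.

Δy* = 120.3125

MRS = (y−8)/(x−6). Tangency with P_x/P_y gives y−8 = (P_x/P_y)·(x−6).
After buying the subsistence bundle (6, 8), a share 0.5 of the remaining income goes to x: x* = 6 + 0.5·(M − 6P_x − 8P_y)/P_x.
Discretionary income = 175 − 6·2.6 − 8·4 = 127.4; y* = 8 + 0.5·127.4/4 = 23.925.
At M' = 1137.5: y* = 144.2375. Change: 144.2375 − 23.925 = 120.3125.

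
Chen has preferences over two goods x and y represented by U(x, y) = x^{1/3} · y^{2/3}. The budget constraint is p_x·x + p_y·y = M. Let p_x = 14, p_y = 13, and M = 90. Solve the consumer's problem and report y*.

At p_x=14, p_y=13, M=90: y* = 2/3·90/13 = 4.6154.

y* = 4.6154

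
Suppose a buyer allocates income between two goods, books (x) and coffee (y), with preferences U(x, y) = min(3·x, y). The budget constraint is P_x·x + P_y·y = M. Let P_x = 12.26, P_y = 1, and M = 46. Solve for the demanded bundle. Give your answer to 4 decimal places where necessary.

x* = 3.0144, y* = 9.0433

Leontief preferences: the optimum is at the kink where x/1 = y/3, i.e. y = 3·x.
Budget: P_x·x + P_y·3·x = M, so (P_x + 3·P_y)·x = M.
Demand: x*(P_x,P_y,M) = M/(P_x + 3·P_y), y* = 3·M/(P_x + 3·P_y).
Here 12.26 + 3·1 = 15.26, giving x* = 3.0144 and y* = 9.0433.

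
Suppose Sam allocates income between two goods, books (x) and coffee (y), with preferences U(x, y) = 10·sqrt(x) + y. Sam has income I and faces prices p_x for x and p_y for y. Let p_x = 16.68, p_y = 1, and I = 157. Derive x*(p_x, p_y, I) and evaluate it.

x* = 0.0899

Utility is quasi-linear in y; the FOC for x is 5/√x = p_x/p_y.
Thus x* = (5·p_y/p_x)² — independent of I — with the rest of income spent on y.
Plugging in: x* = (5·1/16.68)² = 0.0899.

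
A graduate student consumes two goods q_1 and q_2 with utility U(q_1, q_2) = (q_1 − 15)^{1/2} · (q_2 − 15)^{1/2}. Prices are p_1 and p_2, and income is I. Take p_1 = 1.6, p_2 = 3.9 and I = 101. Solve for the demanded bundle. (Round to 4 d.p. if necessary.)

Substituting into the budget: q_1* = 15 + 0.5·(I − 15·p_1 − 15·p_2)/p_1, and q_2* = 15 + 0.5·(…)/p_2.
Discretionary income = 101 − 15·1.6 − 15·3.9 = 18.5; q_1* = 15 + 0.5·18.5/1.6 = 20.7812; q_2* = 15 + 0.5·18.5/3.9 = 17.3718.

q_1* = 20.7812, q_2* = 17.3718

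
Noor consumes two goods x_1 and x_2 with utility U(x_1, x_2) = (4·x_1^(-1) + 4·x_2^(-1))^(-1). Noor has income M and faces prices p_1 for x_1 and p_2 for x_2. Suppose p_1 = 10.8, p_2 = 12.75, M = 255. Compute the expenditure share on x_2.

MRS = MU_x_1/MU_x_2 = (x_2/x_1)^(2). Set equal to p_1/p_2.
Hence x_2/x_1 = (p_1/p_2)^(1/(2)), i.e. raised to the 0.5 power.
Substitute x_2 = (x_2/x_1)·x_1 into the budget: x_1* = M/(p_1 + p_2·(x_2/x_1)).
Numerically x_2/x_1 = 0.920358, so x_1* = 255/(10.8 + 12.75·0.920358) = 11.3159 and x_2* = 0.920358·11.3159 = 10.4147.
Expenditure on x_2: 12.75·10.4147 = 132.7877; share = 0.5207.

share on x_2 = 0.5207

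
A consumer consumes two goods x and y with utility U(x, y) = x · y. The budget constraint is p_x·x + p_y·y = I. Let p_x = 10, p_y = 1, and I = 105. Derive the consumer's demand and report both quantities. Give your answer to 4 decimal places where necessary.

x* = 5.25, y* = 52.5

The MRS is y/x. Set MRS = p_x/p_y.
Rearranging, p_y·y = p_x·x. Substituting into the budget gives p_x·x·(1 + 1) = I.
Demand: x*(p_x,p_y,I) = 0.5·I/p_x and y* = 0.5·I/p_y.
At p_x=10, p_y=1, I=105: x* = 0.5·105/10 = 5.25, y* = 52.5.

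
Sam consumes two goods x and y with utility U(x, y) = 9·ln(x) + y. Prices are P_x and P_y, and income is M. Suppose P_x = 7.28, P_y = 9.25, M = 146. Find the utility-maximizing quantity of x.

MU_x = 9/x, MU_y = 1. Tangency: 9/x = P_x/P_y.
So x*(P_x,P_y) = 9·P_y/P_x, independent of income; and y* = (M − 9·P_y)/P_y.
At the given prices: x* = 9·9.25/7.28 = 11.4354.

x* = 11.4354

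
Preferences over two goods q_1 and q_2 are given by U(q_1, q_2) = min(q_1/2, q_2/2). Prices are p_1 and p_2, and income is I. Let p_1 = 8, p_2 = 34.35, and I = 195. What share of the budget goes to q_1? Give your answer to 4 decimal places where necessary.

share on q_1 = 0.1889

Leontief preferences: the optimum is at the kink where q_1/2 = q_2/2, i.e. q_2 = q_1.
Budget: p_1·q_1 + p_2·q_1 = I, so (2·p_1 + 2·p_2)·q_1 = 2·I.
Demand: q_1*(p_1,p_2,I) = 2·I/(2·p_1 + 2·p_2), q_2* = 2·I/(2·p_1 + 2·p_2).
Here 2·8 + 2·34.35 = 84.7, giving q_1* = 4.6045 and q_2* = 4.6045.
Expenditure on q_1: 8·4.6045 = 36.8359; share = 0.1889.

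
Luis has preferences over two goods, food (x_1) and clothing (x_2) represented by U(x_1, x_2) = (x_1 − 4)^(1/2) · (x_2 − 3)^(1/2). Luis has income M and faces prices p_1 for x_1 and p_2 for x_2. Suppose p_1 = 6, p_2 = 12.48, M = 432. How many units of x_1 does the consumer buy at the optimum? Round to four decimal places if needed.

x_1* = 34.88

Let x_1' = x_1−4, x_2' = x_2−3. MRS = x_2'/x_1' = p_1/p_2.
After buying the subsistence bundle (4, 3), a share 0.5 of the remaining income goes to x_1: x_1* = 4 + 0.5·(M − 4p_1 − 3p_2)/p_1.
Discretionary income = 432 − 4·6 − 3·12.48 = 370.56; x_1* = 4 + 0.5·370.56/6 = 34.88.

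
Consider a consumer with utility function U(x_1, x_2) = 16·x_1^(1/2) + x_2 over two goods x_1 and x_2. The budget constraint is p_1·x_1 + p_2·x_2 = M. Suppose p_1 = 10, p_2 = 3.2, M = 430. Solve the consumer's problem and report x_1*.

MU_x_1 = 8/√x_1, MU_x_2 = 1. Tangency: 8/√x_1 = p_1/p_2.
Thus x_1* = (8·p_2/p_1)² — independent of M — with the rest of income spent on x_2.
Plugging in: x_1* = (8·3.2/10)² = 6.5536.

x_1* = 6.5536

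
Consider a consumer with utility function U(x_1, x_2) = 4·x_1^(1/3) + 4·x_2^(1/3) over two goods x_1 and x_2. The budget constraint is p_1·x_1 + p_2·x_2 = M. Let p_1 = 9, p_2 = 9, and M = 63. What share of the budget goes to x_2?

From the CES first-order condition, (x_2/x_1)^(2/3) = p_1/p_2.
Hence x_2/x_1 = (p_1/p_2)^(1/(2/3)), i.e. raised to the 1.5 power.
Substitute x_2 = (x_2/x_1)·x_1 into the budget: x_1* = M/(p_1 + p_2·(x_2/x_1)).
Numerically x_2/x_1 = 1, so x_1* = 63/(9 + 9·1) = 3.5 and x_2* = 1·3.5 = 3.5.
Expenditure on x_2: 9·3.5 = 31.5; share = 0.5.

share on x_2 = 0.5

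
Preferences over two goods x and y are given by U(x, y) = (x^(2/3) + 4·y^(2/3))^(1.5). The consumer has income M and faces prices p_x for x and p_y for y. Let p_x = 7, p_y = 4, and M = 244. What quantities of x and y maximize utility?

MU_x ∝ x^(-1/3), MU_y ∝ 4·y^(-1/3), so MRS = (1/4)·(y/x)^(1/3) = p_x/p_y.
Solve for the ratio: y/x = [4·p_x/p_y]^(3).
Substitute y = (y/x)·x into the budget: x* = M/(p_x + p_y·(y/x)).
Numerically y/x = 343, so x* = 244/(7 + 4·343) = 0.1769 and y* = 343·0.1769 = 60.6904.

x* = 0.1769, y* = 60.6904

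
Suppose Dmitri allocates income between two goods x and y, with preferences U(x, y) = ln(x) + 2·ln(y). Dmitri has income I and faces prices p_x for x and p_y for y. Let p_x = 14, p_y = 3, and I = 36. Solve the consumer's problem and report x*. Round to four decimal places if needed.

x* = 0.8571

At p_x=14, p_y=3, I=36: x* = 1/3·36/14 = 0.8571.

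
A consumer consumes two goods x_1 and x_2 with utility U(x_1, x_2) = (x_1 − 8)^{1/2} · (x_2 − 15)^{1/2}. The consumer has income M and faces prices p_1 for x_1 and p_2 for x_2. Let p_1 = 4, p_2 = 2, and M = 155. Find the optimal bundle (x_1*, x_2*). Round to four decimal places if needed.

Let x_1' = x_1−8, x_2' = x_2−15. MRS = x_2'/x_1' = p_1/p_2.
Substituting into the budget: x_1* = 8 + 0.5·(M − 8·p_1 − 15·p_2)/p_1, and x_2* = 15 + 0.5·(…)/p_2.
Discretionary income = 155 − 8·4 − 15·2 = 93; x_1* = 8 + 0.5·93/4 = 19.625; x_2* = 15 + 0.5·93/2 = 38.25.

x_1* = 19.625, x_2* = 38.25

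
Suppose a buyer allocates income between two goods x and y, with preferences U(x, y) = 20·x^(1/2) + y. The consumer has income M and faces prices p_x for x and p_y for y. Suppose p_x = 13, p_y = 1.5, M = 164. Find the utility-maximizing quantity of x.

Thus x* = (10·p_y/p_x)² — independent of M — with the rest of income spent on y.
Plugging in: x* = (10·1.5/13)² = 1.3314.

x* = 1.3314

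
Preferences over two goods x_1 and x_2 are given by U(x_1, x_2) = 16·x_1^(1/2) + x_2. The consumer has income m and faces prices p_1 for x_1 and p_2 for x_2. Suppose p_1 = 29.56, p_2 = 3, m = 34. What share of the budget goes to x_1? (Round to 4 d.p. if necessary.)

MU_x_1 = 8/√x_1, MU_x_2 = 1. Tangency: 8/√x_1 = p_1/p_2.
Thus x_1* = (8·p_2/p_1)² — independent of m — with the rest of income spent on x_2.
Plugging in: x_1* = (8·3/29.56)² = 0.6592, x_2* = 4.8381.
Expenditure on x_1: 29.56·0.6592 = 19.4858; share = 0.5731.

share on x_1 = 0.5731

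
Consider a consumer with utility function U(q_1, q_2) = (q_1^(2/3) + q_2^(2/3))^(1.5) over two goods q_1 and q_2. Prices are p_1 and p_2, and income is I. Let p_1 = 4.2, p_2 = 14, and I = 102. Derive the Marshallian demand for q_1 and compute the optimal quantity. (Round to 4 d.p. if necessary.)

q_1* = 22.2805

MRS = MU_q_1/MU_q_2 = (q_2/q_1)^(1/3). Set equal to p_1/p_2.
Solve for the ratio: q_2/q_1 = [p_1/p_2]^(3).
With the ratio pinned down, the budget gives q_1* = I/(p_1 + p_2·(q_2/q_1)) and q_2* = (q_2/q_1)·q_1*.
Numerically q_2/q_1 = 0.027, so q_1* = 102/(4.2 + 14·0.027) = 22.2805.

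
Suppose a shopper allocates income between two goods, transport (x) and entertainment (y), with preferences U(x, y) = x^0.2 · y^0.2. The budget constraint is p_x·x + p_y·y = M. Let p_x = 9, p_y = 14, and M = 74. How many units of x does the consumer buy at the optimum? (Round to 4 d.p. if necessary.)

x* = 4.1111

The MRS is y/x. Set MRS = p_x/p_y.
Rearranging, p_y·y = p_x·x. Substituting into the budget gives p_x·x·(1 + 1) = M.
Demand: x*(p_x,p_y,M) = 0.5·M/p_x and y* = 0.5·M/p_y.
At p_x=9, p_y=14, M=74: x* = 0.5·74/9 = 4.1111.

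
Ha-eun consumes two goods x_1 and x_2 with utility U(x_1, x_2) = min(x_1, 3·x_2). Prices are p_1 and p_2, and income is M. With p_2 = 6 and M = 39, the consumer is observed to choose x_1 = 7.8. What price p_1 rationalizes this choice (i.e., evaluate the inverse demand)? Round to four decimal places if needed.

Leontief preferences: the optimum is at the kink where x_1/3 = x_2/1, i.e. x_2 = (1/3)·x_1.
Budget: p_1·x_1 + p_2·(1/3)·x_1 = M, so (3·p_1 + p_2)·x_1 = 3·M.
Demand: x_1*(p_1,p_2,M) = 3·M/(3·p_1 + p_2), x_2* = M/(3·p_1 + p_2).
Set x_1* = 7.8 in the demand function and solve for p_1: p_1 = 3.

p_1 = 3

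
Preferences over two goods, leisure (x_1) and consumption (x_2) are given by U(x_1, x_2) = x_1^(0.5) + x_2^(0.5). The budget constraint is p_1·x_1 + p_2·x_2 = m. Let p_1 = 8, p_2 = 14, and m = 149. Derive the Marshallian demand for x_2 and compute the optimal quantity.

MRS = MU_x_1/MU_x_2 = (x_2/x_1)^(0.5). Set equal to p_1/p_2.
Hence x_2/x_1 = (p_1/p_2)^(1/(0.5)), i.e. raised to the 2 power.
Substitute x_2 = (x_2/x_1)·x_1 into the budget: x_1* = m/(p_1 + p_2·(x_2/x_1)).
Numerically x_2/x_1 = 0.326531, so x_1* = 149/(8 + 14·0.326531) = 11.8523 and x_2* = 0.326531·11.8523 = 3.8701.

x_2* = 3.8701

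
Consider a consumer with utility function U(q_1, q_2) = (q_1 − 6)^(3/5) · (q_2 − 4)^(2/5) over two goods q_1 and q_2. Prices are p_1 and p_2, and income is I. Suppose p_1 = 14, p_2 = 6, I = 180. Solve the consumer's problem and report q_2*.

This is Cobb-Douglas in (q_1−6, q_2−4): tangency gives 0.6·p_2·(q_2−4) = 0.4·p_1·(q_1−6).
Substituting into the budget: q_1* = 6 + 0.6·(I − 6·p_1 − 4·p_2)/p_1, and q_2* = 4 + 0.4·(…)/p_2.
Discretionary income = 180 − 6·14 − 4·6 = 72; q_2* = 4 + 0.4·72/6 = 8.8.

q_2* = 8.8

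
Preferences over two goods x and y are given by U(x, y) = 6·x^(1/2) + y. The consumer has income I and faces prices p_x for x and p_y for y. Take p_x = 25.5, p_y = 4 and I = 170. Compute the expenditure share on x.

share on x = 0.0332

Set MRS = p_x/p_y: 3·x^(−1/2) = p_x/p_y.
Solve: √x = 3·p_y/p_x, so x*(p_x,p_y) = (3·p_y/p_x)², and y* = (I − p_x·x*)/p_y.
Plugging in: x* = (3·4/25.5)² = 0.2215, y* = 41.0882.
Expenditure on x: 25.5·0.2215 = 5.6471; share = 0.0332.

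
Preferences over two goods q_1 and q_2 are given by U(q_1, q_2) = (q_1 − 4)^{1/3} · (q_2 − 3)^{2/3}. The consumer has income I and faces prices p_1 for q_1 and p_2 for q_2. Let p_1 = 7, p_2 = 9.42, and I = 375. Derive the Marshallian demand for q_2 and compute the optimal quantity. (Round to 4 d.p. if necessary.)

MRS = (1/2)·(q_2−3)/(q_1−4). Tangency with p_1/p_2 gives q_2−3 = 2·(p_1/p_2)·(q_1−4).
After buying the subsistence bundle (4, 3), a share 1/3 of the remaining income goes to q_1: q_1* = 4 + 1/3·(I − 4p_1 − 3p_2)/p_1.
Discretionary income = 375 − 4·7 − 3·9.42 = 318.74; q_2* = 3 + 2/3·318.74/9.42 = 25.5577.

q_2* = 25.5577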